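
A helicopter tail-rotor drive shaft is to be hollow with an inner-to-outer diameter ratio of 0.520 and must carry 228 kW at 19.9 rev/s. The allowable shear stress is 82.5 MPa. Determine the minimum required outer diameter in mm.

49.5 mm

ω = 2π·19.9 = 125.0 rad/s, so T = P/ω = 228×10³ / 125.0 = 1823 N·m.
For a hollow shaft with d_i/d_o = 0.520: τ_max = 16T/(π d_o³ (1−k⁴)), so d_o = [16T/(π τ_allow (1−k⁴))]^(1/3) = [16·1823/(π·8.25×10^7·0.9269)]^(1/3) = 0.04952 m.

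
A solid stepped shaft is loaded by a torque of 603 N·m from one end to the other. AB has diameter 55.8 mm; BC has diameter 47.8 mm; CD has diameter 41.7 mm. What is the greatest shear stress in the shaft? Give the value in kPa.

Under the same torque, τ_max = 16T/(πd³) is largest where d is smallest — segment CD (d = 41.7 mm).
τ_max = 16·603.0/(π·(0.0417)³) = 4.235×10^7 Pa.

42400 kPa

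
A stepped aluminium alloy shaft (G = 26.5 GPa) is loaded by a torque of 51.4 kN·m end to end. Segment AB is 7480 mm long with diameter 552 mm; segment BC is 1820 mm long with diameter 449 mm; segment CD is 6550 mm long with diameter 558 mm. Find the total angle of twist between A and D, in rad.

J_AB = π(0.552)⁴/32 = 9.11×10^-3 m⁴; J_BC = π(0.449)⁴/32 = 3.99×10^-3 m⁴; J_CD = π(0.558)⁴/32 = 9.52×10^-3 m⁴.
θ = (T/G)·Σ L_i/J_i = (51400/26.5×10⁹)·(7.48/9.11×10^-3 + 1.82/3.99×10^-3 + 6.55/9.52×10^-3) = 3.811×10^-3 rad.

0.00381 rad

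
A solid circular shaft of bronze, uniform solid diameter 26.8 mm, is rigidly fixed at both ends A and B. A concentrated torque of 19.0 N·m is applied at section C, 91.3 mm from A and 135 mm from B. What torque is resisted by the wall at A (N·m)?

With uniform GJ and both ends fixed, compatibility θ_AC = θ_CB gives T_A·a = T_B·b, together with T_A + T_B = T₀.
T_A = T₀·b/(a+b) = 19.00·135/226.3 = 11.33 N·m; T_B = 7.665 N·m.

11.3 N·m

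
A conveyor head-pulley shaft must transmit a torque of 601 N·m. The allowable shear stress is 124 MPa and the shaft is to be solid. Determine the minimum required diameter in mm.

For a solid shaft τ_max = 16T/(πd³), so d = (16T/(π τ_allow))^(1/3) = (16·601.0/(π·1.24×10^8))^(1/3) = 0.02912 m.

29.1 mm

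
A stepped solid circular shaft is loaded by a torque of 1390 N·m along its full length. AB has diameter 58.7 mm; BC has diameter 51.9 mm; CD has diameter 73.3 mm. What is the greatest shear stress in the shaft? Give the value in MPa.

50.6 MPa

Under the same torque, τ_max = 16T/(πd³) is largest where d is smallest — segment BC (d = 51.9 mm).
τ_max = 16·1390/(π·(0.0519)³) = 5.064×10^7 Pa.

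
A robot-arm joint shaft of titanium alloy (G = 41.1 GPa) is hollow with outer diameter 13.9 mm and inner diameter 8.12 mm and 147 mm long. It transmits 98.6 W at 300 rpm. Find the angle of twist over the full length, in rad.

ω = 2π·300/60 = 31.42 rad/s, so T = P/ω = 98.6 / 31.42 = 3.139 N·m.
J = π(d_o⁴ − d_i⁴)/32 = π(0.0139⁴ − 0.00812⁴)/32 = 3.238×10^-9 m⁴.
θ = T·L/(G·J) = 3.139 × 0.147 / (41.1×10⁹ × 3.238×10^-9) = 3.467×10^-3 rad.

0.00347 rad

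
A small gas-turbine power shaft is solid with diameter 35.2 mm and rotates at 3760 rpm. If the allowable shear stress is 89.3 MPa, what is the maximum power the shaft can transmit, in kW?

301 kW

J = πd⁴/32 = π(0.0352)⁴/32 = 1.507×10^-7 m⁴.
T_max = τ_allow·J/r = 8.93×10^7 × 1.507×10^-7 / 0.0176 = 764.7 N·m.
ω = 2π·3760/60 = 393.7 rad/s, so P_max = T_max·ω = 3.011×10^5 W.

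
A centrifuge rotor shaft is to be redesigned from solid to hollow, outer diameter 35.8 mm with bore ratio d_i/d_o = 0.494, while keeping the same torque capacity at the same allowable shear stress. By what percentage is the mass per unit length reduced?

Equal τ_max and T ⇒ the solid shaft needs d_s³ = d_o³(1−k⁴), so d_s = 35.8·(1−0.494⁴)^(1/3) = 35.07 mm.
Area ratio A_h/A_s = d_o²(1−k²)/d_s² = (1−k²)/(1−k⁴)^(2/3) = 0.7876.
Mass saving = 1 − 0.7876 = 21.2 %.

21.2 %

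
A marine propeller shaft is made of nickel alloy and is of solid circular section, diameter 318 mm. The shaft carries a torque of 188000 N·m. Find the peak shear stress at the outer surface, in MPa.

J = πd⁴/32 = π(0.318)⁴/32 = 1.004×10^-3 m⁴.
τ_max = T·r/J = 188000 × 0.159 / 1.004×10^-3 = 2.977×10^7 Pa.

29.8 MPa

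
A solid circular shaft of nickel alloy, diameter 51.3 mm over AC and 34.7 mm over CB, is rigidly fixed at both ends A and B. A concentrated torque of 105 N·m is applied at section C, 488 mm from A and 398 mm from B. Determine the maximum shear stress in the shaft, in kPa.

3150 kPa

Compatibility: T_A·a/J_AC = T_B·b/J_CB with T_A + T_B = T₀.
J_AC = 6.80×10^-7 m⁴, J_CB = 1.42×10^-7 m⁴, so T_A = T₀·(J_AC/a)/((J_AC/a)+(J_CB/b)) = 83.55 N·m, T_B = 21.45 N·m.
τ in each portion: τ_AC = 3.15×10^6 Pa, τ_CB = 2.61×10^6 Pa; maximum is in AC.
τ_max = T_AC·r/J = 83.55·0.0256/6.80×10^-7 = 3.152×10^6 Pa.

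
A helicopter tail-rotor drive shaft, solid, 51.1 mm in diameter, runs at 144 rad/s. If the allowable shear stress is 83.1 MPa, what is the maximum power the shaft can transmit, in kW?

J = πd⁴/32 = π(0.0511)⁴/32 = 6.694×10^-7 m⁴.
T_max = τ_allow·J/r = 8.31×10^7 × 6.694×10^-7 / 0.0255 = 2177 N·m.
ω = 144 rad/s, so P_max = T_max·ω = 3.135×10^5 W.

314 kW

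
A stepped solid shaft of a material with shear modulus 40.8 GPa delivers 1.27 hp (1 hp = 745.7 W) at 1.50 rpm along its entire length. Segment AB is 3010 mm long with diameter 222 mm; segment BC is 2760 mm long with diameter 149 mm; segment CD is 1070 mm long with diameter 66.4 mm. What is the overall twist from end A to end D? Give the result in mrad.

93.1 mrad

ω = 2π·1.50/60 = 0.1571 rad/s, so T = P/ω = 1.27×745.7 / 0.1571 = 6029 N·m.
J_AB = π(0.222)⁴/32 = 2.38×10^-4 m⁴; J_BC = π(0.149)⁴/32 = 4.84×10^-5 m⁴; J_CD = π(0.0664)⁴/32 = 1.91×10^-6 m⁴.
θ = (T/G)·Σ L_i/J_i = (6029/40.8×10⁹)·(3.01/2.38×10^-4 + 2.76/4.84×10^-5 + 1.07/1.91×10^-6) = 0.09315 rad.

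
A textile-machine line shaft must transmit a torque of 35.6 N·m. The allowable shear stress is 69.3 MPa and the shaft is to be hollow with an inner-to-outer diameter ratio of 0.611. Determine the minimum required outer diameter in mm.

For a hollow shaft with d_i/d_o = 0.611: τ_max = 16T/(π d_o³ (1−k⁴)), so d_o = [16T/(π τ_allow (1−k⁴))]^(1/3) = [16·35.60/(π·6.93×10^7·0.8606)]^(1/3) = 0.01449 m.

14.5 mm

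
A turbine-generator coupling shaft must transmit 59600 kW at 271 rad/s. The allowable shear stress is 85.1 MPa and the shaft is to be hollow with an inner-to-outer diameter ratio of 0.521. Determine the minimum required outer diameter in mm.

242 mm

ω = 271 rad/s, so T = P/ω = 59600×10³ / 271.0 = 219900 N·m.
For a hollow shaft with d_i/d_o = 0.521: τ_max = 16T/(π d_o³ (1−k⁴)), so d_o = [16T/(π τ_allow (1−k⁴))]^(1/3) = [16·219900/(π·8.51×10^7·0.9263)]^(1/3) = 0.2422 m.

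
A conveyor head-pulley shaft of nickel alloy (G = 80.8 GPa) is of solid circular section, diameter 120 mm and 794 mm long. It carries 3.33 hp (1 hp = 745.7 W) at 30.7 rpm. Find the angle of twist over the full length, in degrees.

0.0214°

ω = 2π·30.7/60 = 3.215 rad/s, so T = P/ω = 3.33×745.7 / 3.215 = 772.4 N·m.
J = πd⁴/32 = π(0.120)⁴/32 = 2.036×10^-5 m⁴.
θ = T·L/(G·J) = 772.4 × 0.794 / (80.8×10⁹ × 2.036×10^-5) = 3.728×10^-4 rad.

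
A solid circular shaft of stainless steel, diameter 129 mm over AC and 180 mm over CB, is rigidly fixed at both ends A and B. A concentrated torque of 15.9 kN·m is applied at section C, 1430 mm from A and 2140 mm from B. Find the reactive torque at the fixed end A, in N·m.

Compatibility: T_A·a/J_AC = T_B·b/J_CB with T_A + T_B = T₀.
J_AC = 2.72×10^-5 m⁴, J_CB = 1.03×10^-4 m⁴, so T_A = T₀·(J_AC/a)/((J_AC/a)+(J_CB/b)) = 4500 N·m, T_B = 11400 N·m.

4500 N·m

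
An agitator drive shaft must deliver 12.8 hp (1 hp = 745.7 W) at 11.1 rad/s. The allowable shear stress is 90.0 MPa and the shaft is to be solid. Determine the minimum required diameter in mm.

ω = 11.1 rad/s, so T = P/ω = 12.8×745.7 / 11.10 = 859.9 N·m.
For a solid shaft τ_max = 16T/(πd³), so d = (16T/(π τ_allow))^(1/3) = (16·859.9/(π·9.00×10^7))^(1/3) = 0.03651 m.

36.5 mm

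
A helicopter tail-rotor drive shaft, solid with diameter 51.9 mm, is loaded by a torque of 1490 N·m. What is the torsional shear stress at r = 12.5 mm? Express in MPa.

26.1 MPa

J = πd⁴/32 = π(0.0519)⁴/32 = 7.123×10^-7 m⁴.
Shear stress varies linearly with radius: τ = T·r/J = 1490 × 0.0125 / 7.123×10^-7 = 2.615×10^7 Pa.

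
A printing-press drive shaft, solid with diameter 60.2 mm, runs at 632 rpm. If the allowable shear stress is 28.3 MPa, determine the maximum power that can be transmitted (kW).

80.2 kW

J = πd⁴/32 = π(0.0602)⁴/32 = 1.289×10^-6 m⁴.
T_max = τ_allow·J/r = 2.83×10^7 × 1.289×10^-6 / 0.0301 = 1212 N·m.
ω = 2π·632/60 = 66.18 rad/s, so P_max = T_max·ω = 8.023×10^4 W.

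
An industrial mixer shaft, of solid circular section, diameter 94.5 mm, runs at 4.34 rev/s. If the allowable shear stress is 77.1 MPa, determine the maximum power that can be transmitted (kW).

J = πd⁴/32 = π(0.0945)⁴/32 = 7.829×10^-6 m⁴.
T_max = τ_allow·J/r = 7.71×10^7 × 7.829×10^-6 / 0.0473 = 12780 N·m.
ω = 2π·4.34 = 27.27 rad/s, so P_max = T_max·ω = 3.484×10^5 W.

348 kW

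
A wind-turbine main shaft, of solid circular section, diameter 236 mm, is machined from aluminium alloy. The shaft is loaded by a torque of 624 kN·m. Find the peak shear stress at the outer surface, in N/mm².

242 N/mm²

J = πd⁴/32 = π(0.236)⁴/32 = 3.045×10^-4 m⁴.
τ_max = T·r/J = 624000 × 0.118 / 3.045×10^-4 = 2.418×10^8 Pa.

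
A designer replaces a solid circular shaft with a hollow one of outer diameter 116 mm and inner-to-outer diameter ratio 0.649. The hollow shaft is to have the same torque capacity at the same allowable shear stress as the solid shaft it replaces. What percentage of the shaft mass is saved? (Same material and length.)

Equal τ_max and T ⇒ the solid shaft needs d_s³ = d_o³(1−k⁴), so d_s = 116·(1−0.649⁴)^(1/3) = 108.7 mm.
Area ratio A_h/A_s = d_o²(1−k²)/d_s² = (1−k²)/(1−k⁴)^(2/3) = 0.6593.
Mass saving = 1 − 0.6593 = 34.1 %.

34.1 %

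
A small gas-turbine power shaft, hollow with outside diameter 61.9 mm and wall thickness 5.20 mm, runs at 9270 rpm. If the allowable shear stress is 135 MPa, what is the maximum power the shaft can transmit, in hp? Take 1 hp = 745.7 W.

J = π(d_o⁴ − d_i⁴)/32 = π(0.0619⁴ − 0.0515⁴)/32 = 7.507×10^-7 m⁴.
T_max = τ_allow·J/r = 1.35×10^8 × 7.507×10^-7 / 0.0309 = 3275 N·m.
ω = 2π·9270/60 = 970.8 rad/s, so P_max = T_max·ω = 3.179×10^6 W.

4260 hp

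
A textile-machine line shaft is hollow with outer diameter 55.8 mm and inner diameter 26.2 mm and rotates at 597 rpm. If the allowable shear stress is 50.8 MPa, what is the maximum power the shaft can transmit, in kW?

103 kW

J = π(d_o⁴ − d_i⁴)/32 = π(0.0558⁴ − 0.0262⁴)/32 = 9.055×10^-7 m⁴.
T_max = τ_allow·J/r = 5.08×10^7 × 9.055×10^-7 / 0.0279 = 1649 N·m.
ω = 2π·597/60 = 62.52 rad/s, so P_max = T_max·ω = 1.031×10^5 W.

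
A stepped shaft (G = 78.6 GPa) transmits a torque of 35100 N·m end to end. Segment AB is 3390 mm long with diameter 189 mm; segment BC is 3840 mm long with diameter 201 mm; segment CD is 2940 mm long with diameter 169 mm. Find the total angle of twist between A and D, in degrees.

2.24°

J_AB = π(0.189)⁴/32 = 1.25×10^-4 m⁴; J_BC = π(0.201)⁴/32 = 1.60×10^-4 m⁴; J_CD = π(0.169)⁴/32 = 8.01×10^-5 m⁴.
θ = (T/G)·Σ L_i/J_i = (35100/78.6×10⁹)·(3.39/1.25×10^-4 + 3.84/1.60×10^-4 + 2.94/8.01×10^-5) = 0.03918 rad.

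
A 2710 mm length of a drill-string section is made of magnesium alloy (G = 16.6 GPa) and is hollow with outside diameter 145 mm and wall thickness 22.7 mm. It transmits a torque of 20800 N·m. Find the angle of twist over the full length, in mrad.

J = π(d_o⁴ − d_i⁴)/32 = π(0.145⁴ − 0.0996⁴)/32 = 3.374×10^-5 m⁴.
θ = T·L/(G·J) = 20800 × 2.71 / (16.6×10⁹ × 3.374×10^-5) = 0.1007 rad.

101 mrad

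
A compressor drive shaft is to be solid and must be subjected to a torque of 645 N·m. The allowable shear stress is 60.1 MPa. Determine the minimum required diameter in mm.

For a solid shaft τ_max = 16T/(πd³), so d = (16T/(π τ_allow))^(1/3) = (16·645.0/(π·6.01×10^7))^(1/3) = 0.03795 m.

38.0 mm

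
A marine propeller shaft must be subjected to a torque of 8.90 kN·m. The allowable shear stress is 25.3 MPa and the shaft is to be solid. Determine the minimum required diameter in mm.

For a solid shaft τ_max = 16T/(πd³), so d = (16T/(π τ_allow))^(1/3) = (16·8900/(π·2.53×10^7))^(1/3) = 0.1215 m.

121 mm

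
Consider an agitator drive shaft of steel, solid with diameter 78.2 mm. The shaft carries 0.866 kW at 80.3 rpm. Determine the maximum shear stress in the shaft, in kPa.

ω = 2π·80.3/60 = 8.409 rad/s, so T = P/ω = 0.866×10³ / 8.409 = 103.0 N·m.
J = πd⁴/32 = π(0.0782)⁴/32 = 3.671×10^-6 m⁴.
τ_max = T·r/J = 103.0 × 0.0391 / 3.671×10^-6 = 1.097×10^6 Pa.

1100 kPa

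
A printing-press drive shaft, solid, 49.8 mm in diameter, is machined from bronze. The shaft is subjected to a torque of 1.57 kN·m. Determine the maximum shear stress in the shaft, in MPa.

J = πd⁴/32 = π(0.0498)⁴/32 = 6.038×10^-7 m⁴.
τ_max = T·r/J = 1570 × 0.0249 / 6.038×10^-7 = 6.474×10^7 Pa.

64.7 MPa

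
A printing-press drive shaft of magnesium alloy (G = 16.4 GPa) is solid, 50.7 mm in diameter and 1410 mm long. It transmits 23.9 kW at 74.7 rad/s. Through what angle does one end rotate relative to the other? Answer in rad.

ω = 74.7 rad/s, so T = P/ω = 23.9×10³ / 74.70 = 319.9 N·m.
J = πd⁴/32 = π(0.0507)⁴/32 = 6.487×10^-7 m⁴.
θ = T·L/(G·J) = 319.9 × 1.41 / (16.4×10⁹ × 6.487×10^-7) = 0.04241 rad.

0.0424 rad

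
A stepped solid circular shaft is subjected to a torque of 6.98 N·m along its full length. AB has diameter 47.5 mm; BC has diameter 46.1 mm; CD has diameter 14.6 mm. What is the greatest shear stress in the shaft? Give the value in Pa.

Under the same torque, τ_max = 16T/(πd³) is largest where d is smallest — segment CD (d = 14.6 mm).
τ_max = 16·6.980/(π·(0.0146)³) = 1.142×10^7 Pa.

1.14e7 Pa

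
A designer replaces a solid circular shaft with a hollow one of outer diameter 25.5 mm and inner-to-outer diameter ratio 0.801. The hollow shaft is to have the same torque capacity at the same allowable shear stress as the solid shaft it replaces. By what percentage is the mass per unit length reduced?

49.0 %

Equal τ_max and T ⇒ the solid shaft needs d_s³ = d_o³(1−k⁴), so d_s = 25.5·(1−0.801⁴)^(1/3) = 21.37 mm.
Area ratio A_h/A_s = d_o²(1−k²)/d_s² = (1−k²)/(1−k⁴)^(2/3) = 0.5104.
Mass saving = 1 − 0.5104 = 49.0 %.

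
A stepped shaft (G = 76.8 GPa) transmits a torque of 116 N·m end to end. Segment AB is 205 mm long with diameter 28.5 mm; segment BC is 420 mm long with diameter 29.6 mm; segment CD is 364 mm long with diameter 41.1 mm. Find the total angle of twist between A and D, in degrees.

J_AB = π(0.0285)⁴/32 = 6.48×10^-8 m⁴; J_BC = π(0.0296)⁴/32 = 7.54×10^-8 m⁴; J_CD = π(0.0411)⁴/32 = 2.80×10^-7 m⁴.
θ = (T/G)·Σ L_i/J_i = (116.0/76.8×10⁹)·(0.205/6.48×10^-8 + 0.420/7.54×10^-8 + 0.364/2.80×10^-7) = 0.01516 rad.

0.869°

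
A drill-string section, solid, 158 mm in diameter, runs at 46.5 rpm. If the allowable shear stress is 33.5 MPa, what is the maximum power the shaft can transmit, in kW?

126 kW

J = πd⁴/32 = π(0.158)⁴/32 = 6.118×10^-5 m⁴.
T_max = τ_allow·J/r = 3.35×10^7 × 6.118×10^-5 / 0.0790 = 25940 N·m.
ω = 2π·46.5/60 = 4.869 rad/s, so P_max = T_max·ω = 1.263×10^5 W.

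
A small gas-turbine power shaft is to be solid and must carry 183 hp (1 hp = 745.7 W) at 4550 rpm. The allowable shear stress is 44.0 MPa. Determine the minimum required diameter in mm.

ω = 2π·4550/60 = 476.5 rad/s, so T = P/ω = 183×745.7 / 476.5 = 286.4 N·m.
For a solid shaft τ_max = 16T/(πd³), so d = (16T/(π τ_allow))^(1/3) = (16·286.4/(π·4.40×10^7))^(1/3) = 0.03212 m.

32.1 mm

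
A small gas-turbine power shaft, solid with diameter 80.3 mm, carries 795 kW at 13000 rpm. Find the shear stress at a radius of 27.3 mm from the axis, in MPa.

ω = 2π·13000/60 = 1361 rad/s, so T = P/ω = 795×10³ / 1361 = 584.0 N·m.
J = πd⁴/32 = π(0.0803)⁴/32 = 4.082×10^-6 m⁴.
Shear stress varies linearly with radius: τ = T·r/J = 584.0 × 0.0273 / 4.082×10^-6 = 3.906×10^6 Pa.

3.91 MPa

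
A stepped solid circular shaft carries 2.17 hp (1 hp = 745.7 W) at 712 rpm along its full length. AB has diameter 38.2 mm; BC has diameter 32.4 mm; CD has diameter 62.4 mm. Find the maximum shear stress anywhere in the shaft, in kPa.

ω = 2π·712/60 = 74.56 rad/s, so T = P/ω = 2.17×745.7 / 74.56 = 21.70 N·m.
Under the same torque, τ_max = 16T/(πd³) is largest where d is smallest — segment BC (d = 32.4 mm).
τ_max = 16·21.70/(π·(0.0324)³) = 3.250×10^6 Pa.

3250 kPa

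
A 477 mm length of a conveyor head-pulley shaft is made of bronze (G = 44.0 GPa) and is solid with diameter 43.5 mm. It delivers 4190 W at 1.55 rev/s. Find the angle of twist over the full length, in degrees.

ω = 2π·1.55 = 9.739 rad/s, so T = P/ω = 4190 / 9.739 = 430.2 N·m.
J = πd⁴/32 = π(0.0435)⁴/32 = 3.515×10^-7 m⁴.
θ = T·L/(G·J) = 430.2 × 0.477 / (44.0×10⁹ × 3.515×10^-7) = 0.01327 rad.

0.760°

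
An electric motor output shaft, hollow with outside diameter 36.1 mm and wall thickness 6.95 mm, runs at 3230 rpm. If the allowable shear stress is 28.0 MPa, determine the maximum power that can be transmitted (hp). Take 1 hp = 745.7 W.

J = π(d_o⁴ − d_i⁴)/32 = π(0.0361⁴ − 0.0222⁴)/32 = 1.429×10^-7 m⁴.
T_max = τ_allow·J/r = 2.80×10^7 × 1.429×10^-7 / 0.0181 = 221.7 N·m.
ω = 2π·3230/60 = 338.2 rad/s, so P_max = T_max·ω = 7.497×10^4 W.

101 hp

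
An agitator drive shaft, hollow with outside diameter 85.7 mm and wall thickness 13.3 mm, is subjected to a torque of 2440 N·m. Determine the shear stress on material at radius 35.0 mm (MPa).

20.8 MPa

J = π(d_o⁴ − d_i⁴)/32 = π(0.0857⁴ − 0.0591⁴)/32 = 4.098×10^-6 m⁴.
Shear stress varies linearly with radius: τ = T·r/J = 2440 × 0.0350 / 4.098×10^-6 = 2.084×10^7 Pa.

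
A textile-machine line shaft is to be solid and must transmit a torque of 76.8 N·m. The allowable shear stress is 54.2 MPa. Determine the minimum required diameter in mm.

For a solid shaft τ_max = 16T/(πd³), so d = (16T/(π τ_allow))^(1/3) = (16·76.80/(π·5.42×10^7))^(1/3) = 0.01932 m.

19.3 mm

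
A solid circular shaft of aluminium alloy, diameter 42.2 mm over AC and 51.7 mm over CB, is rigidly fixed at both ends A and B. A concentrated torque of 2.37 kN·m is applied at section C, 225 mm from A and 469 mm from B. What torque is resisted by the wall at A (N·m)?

1140 N·m

Compatibility: T_A·a/J_AC = T_B·b/J_CB with T_A + T_B = T₀.
J_AC = 3.11×10^-7 m⁴, J_CB = 7.01×10^-7 m⁴, so T_A = T₀·(J_AC/a)/((J_AC/a)+(J_CB/b)) = 1139 N·m, T_B = 1231 N·m.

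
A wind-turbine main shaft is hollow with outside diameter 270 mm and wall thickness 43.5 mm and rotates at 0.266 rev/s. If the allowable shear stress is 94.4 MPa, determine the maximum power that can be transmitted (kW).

481 kW

J = π(d_o⁴ − d_i⁴)/32 = π(0.270⁴ − 0.183⁴)/32 = 4.116×10^-4 m⁴.
T_max = τ_allow·J/r = 9.44×10^7 × 4.116×10^-4 / 0.135 = 287800 N·m.
ω = 2π·0.266 = 1.671 rad/s, so P_max = T_max·ω = 4.811×10^5 W.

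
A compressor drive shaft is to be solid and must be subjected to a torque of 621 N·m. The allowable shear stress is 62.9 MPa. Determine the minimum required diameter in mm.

36.9 mm

For a solid shaft τ_max = 16T/(πd³), so d = (16T/(π τ_allow))^(1/3) = (16·621.0/(π·6.29×10^7))^(1/3) = 0.03691 m.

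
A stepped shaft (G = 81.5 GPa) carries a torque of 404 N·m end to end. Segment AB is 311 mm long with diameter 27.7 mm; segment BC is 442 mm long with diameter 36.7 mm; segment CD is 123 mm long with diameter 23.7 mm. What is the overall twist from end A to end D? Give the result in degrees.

3.36°

J_AB = π(0.0277)⁴/32 = 5.78×10^-8 m⁴; J_BC = π(0.0367)⁴/32 = 1.78×10^-7 m⁴; J_CD = π(0.0237)⁴/32 = 3.10×10^-8 m⁴.
θ = (T/G)·Σ L_i/J_i = (404.0/81.5×10⁹)·(0.311/5.78×10^-8 + 0.442/1.78×10^-7 + 0.123/3.10×10^-8) = 0.05866 rad.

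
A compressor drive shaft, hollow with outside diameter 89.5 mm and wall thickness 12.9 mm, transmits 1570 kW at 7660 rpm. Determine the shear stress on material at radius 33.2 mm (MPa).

ω = 2π·7660/60 = 802.2 rad/s, so T = P/ω = 1570×10³ / 802.2 = 1957 N·m.
J = π(d_o⁴ − d_i⁴)/32 = π(0.0895⁴ − 0.0637⁴)/32 = 4.683×10^-6 m⁴.
Shear stress varies linearly with radius: τ = T·r/J = 1957 × 0.0332 / 4.683×10^-6 = 1.388×10^7 Pa.

13.9 MPa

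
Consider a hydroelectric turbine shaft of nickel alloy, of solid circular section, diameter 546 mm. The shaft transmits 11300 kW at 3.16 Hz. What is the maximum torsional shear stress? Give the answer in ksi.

2.58 ksi

ω = 2π·3.16 = 19.85 rad/s, so T = P/ω = 11300×10³ / 19.85 = 569100 N·m.
J = πd⁴/32 = π(0.546)⁴/32 = 8.725×10^-3 m⁴.
τ_max = T·r/J = 569100 × 0.273 / 8.725×10^-3 = 1.781×10^7 Pa.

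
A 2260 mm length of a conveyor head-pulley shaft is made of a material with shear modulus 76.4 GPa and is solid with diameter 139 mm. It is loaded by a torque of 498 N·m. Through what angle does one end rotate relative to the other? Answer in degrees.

0.0230°

J = πd⁴/32 = π(0.139)⁴/32 = 3.665×10^-5 m⁴.
θ = T·L/(G·J) = 498.0 × 2.26 / (76.4×10⁹ × 3.665×10^-5) = 4.020×10^-4 rad.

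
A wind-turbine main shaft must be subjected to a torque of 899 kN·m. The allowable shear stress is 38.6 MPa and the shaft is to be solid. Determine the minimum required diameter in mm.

For a solid shaft τ_max = 16T/(πd³), so d = (16T/(π τ_allow))^(1/3) = (16·899000/(π·3.86×10^7))^(1/3) = 0.4913 m.

491 mm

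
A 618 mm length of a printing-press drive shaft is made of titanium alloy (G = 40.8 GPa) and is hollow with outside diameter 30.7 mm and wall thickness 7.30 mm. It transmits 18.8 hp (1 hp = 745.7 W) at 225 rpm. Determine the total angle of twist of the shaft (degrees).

ω = 2π·225/60 = 23.56 rad/s, so T = P/ω = 18.8×745.7 / 23.56 = 595.0 N·m.
J = π(d_o⁴ − d_i⁴)/32 = π(0.0307⁴ − 0.0161⁴)/32 = 8.061×10^-8 m⁴.
θ = T·L/(G·J) = 595.0 × 0.618 / (40.8×10⁹ × 8.061×10^-8) = 0.1118 rad.

6.41°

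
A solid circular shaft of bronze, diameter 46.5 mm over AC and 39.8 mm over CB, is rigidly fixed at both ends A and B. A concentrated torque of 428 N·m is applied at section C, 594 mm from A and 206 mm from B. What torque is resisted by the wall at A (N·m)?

Compatibility: T_A·a/J_AC = T_B·b/J_CB with T_A + T_B = T₀.
J_AC = 4.59×10^-7 m⁴, J_CB = 2.46×10^-7 m⁴, so T_A = T₀·(J_AC/a)/((J_AC/a)+(J_CB/b)) = 168.0 N·m, T_B = 260.0 N·m.

168 N·m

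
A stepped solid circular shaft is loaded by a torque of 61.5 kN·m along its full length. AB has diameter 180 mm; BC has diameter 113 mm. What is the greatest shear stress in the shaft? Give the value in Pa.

2.17e8 Pa

Under the same torque, τ_max = 16T/(πd³) is largest where d is smallest — segment BC (d = 113 mm).
τ_max = 16·61500/(π·(0.113)³) = 2.171×10^8 Pa.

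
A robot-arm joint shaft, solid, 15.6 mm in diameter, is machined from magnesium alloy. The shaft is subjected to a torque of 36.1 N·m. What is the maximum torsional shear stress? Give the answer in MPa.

J = πd⁴/32 = π(0.0156)⁴/32 = 5.814×10^-9 m⁴.
τ_max = T·r/J = 36.10 × 0.00780 / 5.814×10^-9 = 4.843×10^7 Pa.

48.4 MPa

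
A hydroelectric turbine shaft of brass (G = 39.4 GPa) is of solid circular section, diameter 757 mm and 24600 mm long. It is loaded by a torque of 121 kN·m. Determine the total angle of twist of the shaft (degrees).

J = πd⁴/32 = π(0.757)⁴/32 = 0.03224 m⁴.
θ = T·L/(G·J) = 121000 × 24.6 / (39.4×10⁹ × 0.03224) = 2.343×10^-3 rad.

0.134°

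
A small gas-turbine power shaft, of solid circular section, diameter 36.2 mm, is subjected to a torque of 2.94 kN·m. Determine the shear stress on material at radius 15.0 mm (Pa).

2.62e8 Pa

J = πd⁴/32 = π(0.0362)⁴/32 = 1.686×10^-7 m⁴.
Shear stress varies linearly with radius: τ = T·r/J = 2940 × 0.0150 / 1.686×10^-7 = 2.616×10^8 Pa.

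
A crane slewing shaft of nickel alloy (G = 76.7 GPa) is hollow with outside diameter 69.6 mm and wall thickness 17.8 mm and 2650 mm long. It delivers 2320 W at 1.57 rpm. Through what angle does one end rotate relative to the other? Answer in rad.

ω = 2π·1.57/60 = 0.1644 rad/s, so T = P/ω = 2320 / 0.1644 = 14110 N·m.
J = π(d_o⁴ − d_i⁴)/32 = π(0.0696⁴ − 0.0340⁴)/32 = 2.173×10^-6 m⁴.
θ = T·L/(G·J) = 14110 × 2.65 / (76.7×10⁹ × 2.173×10^-6) = 0.2244 rad.

0.224 rad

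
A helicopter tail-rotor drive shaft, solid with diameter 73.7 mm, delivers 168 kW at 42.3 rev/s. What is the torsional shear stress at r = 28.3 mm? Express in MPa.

ω = 2π·42.3 = 265.8 rad/s, so T = P/ω = 168×10³ / 265.8 = 632.1 N·m.
J = πd⁴/32 = π(0.0737)⁴/32 = 2.896×10^-6 m⁴.
Shear stress varies linearly with radius: τ = T·r/J = 632.1 × 0.0283 / 2.896×10^-6 = 6.176×10^6 Pa.

6.18 MPa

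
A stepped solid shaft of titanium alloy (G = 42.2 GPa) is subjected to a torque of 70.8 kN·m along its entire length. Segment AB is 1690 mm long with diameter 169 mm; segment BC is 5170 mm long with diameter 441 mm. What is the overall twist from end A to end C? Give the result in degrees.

J_AB = π(0.169)⁴/32 = 8.01×10^-5 m⁴; J_BC = π(0.441)⁴/32 = 3.71×10^-3 m⁴.
θ = (T/G)·Σ L_i/J_i = (70800/42.2×10⁹)·(1.69/8.01×10^-5 + 5.17/3.71×10^-3) = 0.03774 rad.

2.16°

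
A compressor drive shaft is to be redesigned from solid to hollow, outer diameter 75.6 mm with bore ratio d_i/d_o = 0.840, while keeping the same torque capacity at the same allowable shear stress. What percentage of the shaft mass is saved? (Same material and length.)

Equal τ_max and T ⇒ the solid shaft needs d_s³ = d_o³(1−k⁴), so d_s = 75.6·(1−0.840⁴)^(1/3) = 60.09 mm.
Area ratio A_h/A_s = d_o²(1−k²)/d_s² = (1−k²)/(1−k⁴)^(2/3) = 0.4660.
Mass saving = 1 − 0.4660 = 53.4 %.

53.4 %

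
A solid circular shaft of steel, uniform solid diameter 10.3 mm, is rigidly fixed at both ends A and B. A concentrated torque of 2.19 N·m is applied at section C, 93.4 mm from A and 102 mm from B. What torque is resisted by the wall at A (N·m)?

1.14 N·m

With uniform GJ and both ends fixed, compatibility θ_AC = θ_CB gives T_A·a = T_B·b, together with T_A + T_B = T₀.
T_A = T₀·b/(a+b) = 2.190·102/195.4 = 1.143 N·m; T_B = 1.047 N·m.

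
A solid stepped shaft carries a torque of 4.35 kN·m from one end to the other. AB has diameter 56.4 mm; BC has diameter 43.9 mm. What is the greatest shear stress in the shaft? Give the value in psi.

Under the same torque, τ_max = 16T/(πd³) is largest where d is smallest — segment BC (d = 43.9 mm).
τ_max = 16·4350/(π·(0.0439)³) = 2.619×10^8 Pa.

38000 psi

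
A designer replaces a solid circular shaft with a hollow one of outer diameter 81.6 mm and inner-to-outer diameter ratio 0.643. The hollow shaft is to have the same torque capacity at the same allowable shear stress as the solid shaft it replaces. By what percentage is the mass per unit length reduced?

Equal τ_max and T ⇒ the solid shaft needs d_s³ = d_o³(1−k⁴), so d_s = 81.6·(1−0.643⁴)^(1/3) = 76.66 mm.
Area ratio A_h/A_s = d_o²(1−k²)/d_s² = (1−k²)/(1−k⁴)^(2/3) = 0.6646.
Mass saving = 1 − 0.6646 = 33.5 %.

33.5 %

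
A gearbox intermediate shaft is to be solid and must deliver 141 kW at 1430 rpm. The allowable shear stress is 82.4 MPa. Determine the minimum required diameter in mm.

ω = 2π·1430/60 = 149.7 rad/s, so T = P/ω = 141×10³ / 149.7 = 941.6 N·m.
For a solid shaft τ_max = 16T/(πd³), so d = (16T/(π τ_allow))^(1/3) = (16·941.6/(π·8.24×10^7))^(1/3) = 0.03875 m.

38.8 mm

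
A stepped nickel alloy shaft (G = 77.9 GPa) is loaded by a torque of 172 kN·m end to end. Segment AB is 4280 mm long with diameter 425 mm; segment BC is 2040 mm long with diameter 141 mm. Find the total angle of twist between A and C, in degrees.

J_AB = π(0.425)⁴/32 = 3.20×10^-3 m⁴; J_BC = π(0.141)⁴/32 = 3.88×10^-5 m⁴.
θ = (T/G)·Σ L_i/J_i = (172000/77.9×10⁹)·(4.28/3.20×10^-3 + 2.04/3.88×10^-5) = 0.1190 rad.

6.82°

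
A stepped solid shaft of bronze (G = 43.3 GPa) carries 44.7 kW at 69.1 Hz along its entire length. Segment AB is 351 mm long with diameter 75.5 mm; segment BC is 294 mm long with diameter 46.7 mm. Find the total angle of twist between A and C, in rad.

0.00176 rad

ω = 2π·69.1 = 434.2 rad/s, so T = P/ω = 44.7×10³ / 434.2 = 103.0 N·m.
J_AB = π(0.0755)⁴/32 = 3.19×10^-6 m⁴; J_BC = π(0.0467)⁴/32 = 4.67×10^-7 m⁴.
θ = (T/G)·Σ L_i/J_i = (103.0/43.3×10⁹)·(0.351/3.19×10^-6 + 0.294/4.67×10^-7) = 1.759×10^-3 rad.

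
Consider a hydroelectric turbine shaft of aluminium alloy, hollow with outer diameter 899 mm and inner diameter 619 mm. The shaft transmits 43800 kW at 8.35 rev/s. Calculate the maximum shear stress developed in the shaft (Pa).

ω = 2π·8.35 = 52.46 rad/s, so T = P/ω = 43800×10³ / 52.46 = 834800 N·m.
J = π(d_o⁴ − d_i⁴)/32 = π(0.899⁴ − 0.619⁴)/32 = 0.04971 m⁴.
τ_max = T·r/J = 834800 × 0.450 / 0.04971 = 7.549×10^6 Pa.

7.55e6 Pa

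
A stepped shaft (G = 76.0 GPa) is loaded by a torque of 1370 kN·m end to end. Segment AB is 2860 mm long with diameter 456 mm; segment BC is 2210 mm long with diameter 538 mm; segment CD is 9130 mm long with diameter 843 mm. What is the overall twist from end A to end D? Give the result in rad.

J_AB = π(0.456)⁴/32 = 4.24×10^-3 m⁴; J_BC = π(0.538)⁴/32 = 8.22×10^-3 m⁴; J_CD = π(0.843)⁴/32 = 0.0496 m⁴.
θ = (T/G)·Σ L_i/J_i = (1.370e6/76.0×10⁹)·(2.86/4.24×10^-3 + 2.21/8.22×10^-3 + 9.13/0.0496) = 0.02031 rad.

0.0203 rad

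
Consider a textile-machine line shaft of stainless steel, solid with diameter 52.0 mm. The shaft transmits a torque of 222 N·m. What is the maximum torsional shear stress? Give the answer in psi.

1170 psi

J = πd⁴/32 = π(0.0520)⁴/32 = 7.178×10^-7 m⁴.
τ_max = T·r/J = 222.0 × 0.0260 / 7.178×10^-7 = 8.041×10^6 Pa.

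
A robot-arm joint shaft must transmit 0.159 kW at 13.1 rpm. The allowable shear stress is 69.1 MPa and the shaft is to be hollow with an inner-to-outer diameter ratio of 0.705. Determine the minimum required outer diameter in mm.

22.5 mm

ω = 2π·13.1/60 = 1.372 rad/s, so T = P/ω = 0.159×10³ / 1.372 = 115.9 N·m.
For a hollow shaft with d_i/d_o = 0.705: τ_max = 16T/(π d_o³ (1−k⁴)), so d_o = [16T/(π τ_allow (1−k⁴))]^(1/3) = [16·115.9/(π·6.91×10^7·0.7530)]^(1/3) = 0.02247 m.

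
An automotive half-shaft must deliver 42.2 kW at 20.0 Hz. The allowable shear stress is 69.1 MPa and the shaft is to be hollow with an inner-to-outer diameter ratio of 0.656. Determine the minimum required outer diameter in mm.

31.2 mm

ω = 2π·20.0 = 125.7 rad/s, so T = P/ω = 42.2×10³ / 125.7 = 335.8 N·m.
For a hollow shaft with d_i/d_o = 0.656: τ_max = 16T/(π d_o³ (1−k⁴)), so d_o = [16T/(π τ_allow (1−k⁴))]^(1/3) = [16·335.8/(π·6.91×10^7·0.8148)]^(1/3) = 0.03120 m.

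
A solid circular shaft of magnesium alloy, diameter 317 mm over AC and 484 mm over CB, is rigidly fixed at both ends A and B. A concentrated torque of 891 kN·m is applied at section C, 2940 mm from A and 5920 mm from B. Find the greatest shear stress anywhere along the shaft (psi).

5590 psi

Compatibility: T_A·a/J_AC = T_B·b/J_CB with T_A + T_B = T₀.
J_AC = 9.91×10^-4 m⁴, J_CB = 5.39×10^-3 m⁴, so T_A = T₀·(J_AC/a)/((J_AC/a)+(J_CB/b)) = 240900 N·m, T_B = 650100 N·m.
τ in each portion: τ_AC = 3.85×10^7 Pa, τ_CB = 2.92×10^7 Pa; maximum is in AC.
τ_max = T_AC·r/J = 240900·0.159/9.91×10^-4 = 3.851×10^7 Pa.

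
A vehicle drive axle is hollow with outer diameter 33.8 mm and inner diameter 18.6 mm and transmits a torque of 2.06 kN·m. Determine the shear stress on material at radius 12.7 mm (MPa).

J = π(d_o⁴ − d_i⁴)/32 = π(0.0338⁴ − 0.0186⁴)/32 = 1.164×10^-7 m⁴.
Shear stress varies linearly with radius: τ = T·r/J = 2060 × 0.0127 / 1.164×10^-7 = 2.248×10^8 Pa.

225 MPa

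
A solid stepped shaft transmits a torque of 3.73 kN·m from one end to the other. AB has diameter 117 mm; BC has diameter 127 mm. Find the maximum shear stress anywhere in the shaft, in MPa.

11.9 MPa

Under the same torque, τ_max = 16T/(πd³) is largest where d is smallest — segment AB (d = 117 mm).
τ_max = 16·3730/(π·(0.117)³) = 1.186×10^7 Pa.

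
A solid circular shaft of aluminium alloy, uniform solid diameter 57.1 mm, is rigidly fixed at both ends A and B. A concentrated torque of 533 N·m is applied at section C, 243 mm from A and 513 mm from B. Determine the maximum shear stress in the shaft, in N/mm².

9.89 N/mm²

With uniform GJ and both ends fixed, compatibility θ_AC = θ_CB gives T_A·a = T_B·b, together with T_A + T_B = T₀.
T_A = T₀·b/(a+b) = 533.0·513/756.0 = 361.7 N·m; T_B = 171.3 N·m.
τ in each portion: τ_AC = 9.89×10^6 Pa, τ_CB = 4.69×10^6 Pa; maximum is in AC.
τ_max = T_AC·r/J = 361.7·0.0285/1.04×10^-6 = 9.894×10^6 Pa.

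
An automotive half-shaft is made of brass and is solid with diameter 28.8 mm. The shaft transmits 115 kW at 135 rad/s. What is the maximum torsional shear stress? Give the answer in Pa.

1.82e8 Pa

ω = 135 rad/s, so T = P/ω = 115×10³ / 135.0 = 851.9 N·m.
J = πd⁴/32 = π(0.0288)⁴/32 = 6.754×10^-8 m⁴.
τ_max = T·r/J = 851.9 × 0.0144 / 6.754×10^-8 = 1.816×10^8 Pa.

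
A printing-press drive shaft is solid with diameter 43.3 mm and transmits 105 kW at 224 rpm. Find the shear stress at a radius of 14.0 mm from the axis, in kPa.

182000 kPa

ω = 2π·224/60 = 23.46 rad/s, so T = P/ω = 105×10³ / 23.46 = 4476 N·m.
J = πd⁴/32 = π(0.0433)⁴/32 = 3.451×10^-7 m⁴.
Shear stress varies linearly with radius: τ = T·r/J = 4476 × 0.0140 / 3.451×10^-7 = 1.816×10^8 Pa.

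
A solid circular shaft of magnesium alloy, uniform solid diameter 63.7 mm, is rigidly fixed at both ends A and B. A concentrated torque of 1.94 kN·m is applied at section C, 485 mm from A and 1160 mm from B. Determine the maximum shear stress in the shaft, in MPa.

27.0 MPa

With uniform GJ and both ends fixed, compatibility θ_AC = θ_CB gives T_A·a = T_B·b, together with T_A + T_B = T₀.
T_A = T₀·b/(a+b) = 1940·1160/1645 = 1368 N·m; T_B = 572.0 N·m.
τ in each portion: τ_AC = 2.70×10^7 Pa, τ_CB = 1.13×10^7 Pa; maximum is in AC.
τ_max = T_AC·r/J = 1368·0.0319/1.62×10^-6 = 2.696×10^7 Pa.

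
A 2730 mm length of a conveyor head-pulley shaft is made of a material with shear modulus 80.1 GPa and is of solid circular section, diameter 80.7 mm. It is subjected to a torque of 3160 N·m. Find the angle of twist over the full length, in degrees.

J = πd⁴/32 = π(0.0807)⁴/32 = 4.164×10^-6 m⁴.
θ = T·L/(G·J) = 3160 × 2.73 / (80.1×10⁹ × 4.164×10^-6) = 0.02587 rad.

1.48°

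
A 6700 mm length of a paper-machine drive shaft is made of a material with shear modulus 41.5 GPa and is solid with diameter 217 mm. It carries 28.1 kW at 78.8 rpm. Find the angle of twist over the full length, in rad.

ω = 2π·78.8/60 = 8.252 rad/s, so T = P/ω = 28.1×10³ / 8.252 = 3405 N·m.
J = πd⁴/32 = π(0.217)⁴/32 = 2.177×10^-4 m⁴.
θ = T·L/(G·J) = 3405 × 6.70 / (41.5×10⁹ × 2.177×10^-4) = 2.525×10^-3 rad.

0.00253 rad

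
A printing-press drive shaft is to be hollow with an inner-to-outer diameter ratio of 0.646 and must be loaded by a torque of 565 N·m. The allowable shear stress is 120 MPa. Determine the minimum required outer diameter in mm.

30.7 mm

For a hollow shaft with d_i/d_o = 0.646: τ_max = 16T/(π d_o³ (1−k⁴)), so d_o = [16T/(π τ_allow (1−k⁴))]^(1/3) = [16·565.0/(π·1.20×10^8·0.8258)]^(1/3) = 0.03074 m.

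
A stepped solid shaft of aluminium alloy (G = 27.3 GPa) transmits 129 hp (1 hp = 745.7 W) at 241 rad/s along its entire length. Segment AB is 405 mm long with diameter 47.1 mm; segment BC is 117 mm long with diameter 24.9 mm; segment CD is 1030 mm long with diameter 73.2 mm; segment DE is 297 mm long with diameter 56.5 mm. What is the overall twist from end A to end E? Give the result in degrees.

3.85°

ω = 241 rad/s, so T = P/ω = 129×745.7 / 241.0 = 399.2 N·m.
J_AB = π(0.0471)⁴/32 = 4.83×10^-7 m⁴; J_BC = π(0.0249)⁴/32 = 3.77×10^-8 m⁴; J_CD = π(0.0732)⁴/32 = 2.82×10^-6 m⁴; J_DE = π(0.0565)⁴/32 = 1.00×10^-6 m⁴.
θ = (T/G)·Σ L_i/J_i = (399.2/27.3×10⁹)·(0.405/4.83×10^-7 + 0.117/3.77×10^-8 + 1.03/2.82×10^-6 + 0.297/1.00×10^-6) = 0.06727 rad.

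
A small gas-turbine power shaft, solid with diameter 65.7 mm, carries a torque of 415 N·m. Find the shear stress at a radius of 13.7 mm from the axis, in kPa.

3110 kPa

J = πd⁴/32 = π(0.0657)⁴/32 = 1.829×10^-6 m⁴.
Shear stress varies linearly with radius: τ = T·r/J = 415.0 × 0.0137 / 1.829×10^-6 = 3.108×10^6 Pa.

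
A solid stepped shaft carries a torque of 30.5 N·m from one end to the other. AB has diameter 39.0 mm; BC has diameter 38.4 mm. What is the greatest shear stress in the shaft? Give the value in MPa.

Under the same torque, τ_max = 16T/(πd³) is largest where d is smallest — segment BC (d = 38.4 mm).
τ_max = 16·30.50/(π·(0.0384)³) = 2.743×10^6 Pa.

2.74 MPa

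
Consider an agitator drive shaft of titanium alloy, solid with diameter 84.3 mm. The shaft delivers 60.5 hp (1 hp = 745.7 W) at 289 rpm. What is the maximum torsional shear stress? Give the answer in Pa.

ω = 2π·289/60 = 30.26 rad/s, so T = P/ω = 60.5×745.7 / 30.26 = 1491 N·m.
J = πd⁴/32 = π(0.0843)⁴/32 = 4.958×10^-6 m⁴.
τ_max = T·r/J = 1491 × 0.0421 / 4.958×10^-6 = 1.267×10^7 Pa.

1.27e7 Pa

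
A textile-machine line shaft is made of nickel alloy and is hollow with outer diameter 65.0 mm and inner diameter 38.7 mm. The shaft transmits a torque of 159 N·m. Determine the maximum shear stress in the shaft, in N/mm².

J = π(d_o⁴ − d_i⁴)/32 = π(0.0650⁴ − 0.0387⁴)/32 = 1.532×10^-6 m⁴.
τ_max = T·r/J = 159.0 × 0.0325 / 1.532×10^-6 = 3.372×10^6 Pa.

3.37 N/mm²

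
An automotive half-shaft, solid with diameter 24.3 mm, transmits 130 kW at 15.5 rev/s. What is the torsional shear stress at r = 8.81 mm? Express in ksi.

49.8 ksi

ω = 2π·15.5 = 97.39 rad/s, so T = P/ω = 130×10³ / 97.39 = 1335 N·m.
J = πd⁴/32 = π(0.0243)⁴/32 = 3.423×10^-8 m⁴.
Shear stress varies linearly with radius: τ = T·r/J = 1335 × 0.00881 / 3.423×10^-8 = 3.435×10^8 Pa.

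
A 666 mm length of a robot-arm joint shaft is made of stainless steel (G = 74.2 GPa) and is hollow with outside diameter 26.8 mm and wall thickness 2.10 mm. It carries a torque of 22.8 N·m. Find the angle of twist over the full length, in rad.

0.00817 rad

J = π(d_o⁴ − d_i⁴)/32 = π(0.0268⁴ − 0.0226⁴)/32 = 2.503×10^-8 m⁴.
θ = T·L/(G·J) = 22.80 × 0.666 / (74.2×10⁹ × 2.503×10^-8) = 8.175×10^-3 rad.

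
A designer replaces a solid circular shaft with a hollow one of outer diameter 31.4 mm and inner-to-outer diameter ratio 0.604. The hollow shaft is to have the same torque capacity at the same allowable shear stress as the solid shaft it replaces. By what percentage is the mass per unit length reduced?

Equal τ_max and T ⇒ the solid shaft needs d_s³ = d_o³(1−k⁴), so d_s = 31.4·(1−0.604⁴)^(1/3) = 29.94 mm.
Area ratio A_h/A_s = d_o²(1−k²)/d_s² = (1−k²)/(1−k⁴)^(2/3) = 0.6986.
Mass saving = 1 − 0.6986 = 30.1 %.

30.1 %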